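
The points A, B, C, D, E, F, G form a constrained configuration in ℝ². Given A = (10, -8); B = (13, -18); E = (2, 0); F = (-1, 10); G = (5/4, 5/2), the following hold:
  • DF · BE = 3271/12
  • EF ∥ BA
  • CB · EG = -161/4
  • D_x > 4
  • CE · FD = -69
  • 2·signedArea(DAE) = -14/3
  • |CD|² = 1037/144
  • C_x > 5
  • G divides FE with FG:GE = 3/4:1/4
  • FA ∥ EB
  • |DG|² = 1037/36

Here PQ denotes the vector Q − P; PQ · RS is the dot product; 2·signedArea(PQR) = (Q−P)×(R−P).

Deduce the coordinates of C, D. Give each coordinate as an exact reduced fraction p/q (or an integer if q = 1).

1. D_x = 53/12  [DF · BE = 3271/12 ∩ 2·signedArea(DAE) = -14/3]
2. D_y = -11/6  [DF · BE = 3271/12 ∩ 2·signedArea(DAE) = -14/3]
   → D = (53/12, -11/6)
3. C_x = 6  [CE · FD = -69 ∩ CB · EG = -161/4]
4. C_y = -4  [CE · FD = -69 ∩ CB · EG = -161/4]
   → C = (6, -4)

C = (6, -4)
D = (53/12, -11/6)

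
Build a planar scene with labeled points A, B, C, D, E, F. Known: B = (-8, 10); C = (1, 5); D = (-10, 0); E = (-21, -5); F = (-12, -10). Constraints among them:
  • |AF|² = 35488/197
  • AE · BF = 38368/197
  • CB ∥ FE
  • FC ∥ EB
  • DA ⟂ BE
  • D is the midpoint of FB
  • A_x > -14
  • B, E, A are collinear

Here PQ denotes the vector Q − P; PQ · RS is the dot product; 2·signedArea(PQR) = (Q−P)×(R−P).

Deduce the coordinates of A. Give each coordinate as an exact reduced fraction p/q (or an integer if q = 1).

1. A_x = -2720/197  [B, E, A are collinear ∩ DA ⟂ BE]
2. A_y = 650/197  [B, E, A are collinear ∩ DA ⟂ BE]
   → A = (-2720/197, 650/197)

A = (-2720/197, 650/197)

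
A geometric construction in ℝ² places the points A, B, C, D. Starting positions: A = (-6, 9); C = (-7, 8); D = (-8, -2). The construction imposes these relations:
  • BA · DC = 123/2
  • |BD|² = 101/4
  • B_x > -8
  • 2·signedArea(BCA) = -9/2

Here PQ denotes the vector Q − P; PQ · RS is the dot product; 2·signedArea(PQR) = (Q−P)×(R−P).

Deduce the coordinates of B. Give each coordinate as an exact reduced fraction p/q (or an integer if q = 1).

1. B_x = -15/2  [2·signedArea(BCA) = -9/2 ∩ BA · DC = 123/2]
2. B_y = 3  [2·signedArea(BCA) = -9/2 ∩ BA · DC = 123/2]
   → B = (-15/2, 3)

B = (-15/2, 3)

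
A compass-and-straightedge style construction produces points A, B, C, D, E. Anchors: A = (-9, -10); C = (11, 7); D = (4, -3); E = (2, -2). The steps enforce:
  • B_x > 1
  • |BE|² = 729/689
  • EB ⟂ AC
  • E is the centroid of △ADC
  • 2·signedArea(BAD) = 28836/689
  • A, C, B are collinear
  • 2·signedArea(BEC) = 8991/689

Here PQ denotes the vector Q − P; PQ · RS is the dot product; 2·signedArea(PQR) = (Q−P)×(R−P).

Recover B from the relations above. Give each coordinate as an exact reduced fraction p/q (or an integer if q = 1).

1. B_x = 919/689  [A, C, B are collinear ∩ EB ⟂ AC]
2. B_y = -838/689  [A, C, B are collinear ∩ EB ⟂ AC]
   → B = (919/689, -838/689)

B = (919/689, -838/689)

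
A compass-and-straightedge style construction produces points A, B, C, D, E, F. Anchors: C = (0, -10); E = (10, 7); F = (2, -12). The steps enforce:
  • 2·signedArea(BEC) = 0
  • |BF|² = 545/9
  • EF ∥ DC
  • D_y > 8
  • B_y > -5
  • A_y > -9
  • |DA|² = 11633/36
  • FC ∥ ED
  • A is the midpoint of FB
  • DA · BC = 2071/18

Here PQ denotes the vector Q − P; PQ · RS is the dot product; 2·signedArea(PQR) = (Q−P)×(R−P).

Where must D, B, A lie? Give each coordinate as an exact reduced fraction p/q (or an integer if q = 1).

1. D_x = 8  [EF ∥ DC ∩ FC ∥ ED]
2. D_y = 9  [EF ∥ DC ∩ FC ∥ ED]
   → D = (8, 9)
3. B_x = 10/3  [line 17·x + -10·y + -100 = 0 ∩ |BF|² = 545/9]
4. B_y = -13/3  [line 17·x + -10·y + -100 = 0 ∩ |BF|² = 545/9]
   → B = (10/3, -13/3)
5. A_x = 8/3  [A is the midpoint of FB]
6. A_y = -49/6  [A is the midpoint of FB]
   → A = (8/3, -49/6)

A = (8/3, -49/6)
B = (10/3, -13/3)
D = (8, 9)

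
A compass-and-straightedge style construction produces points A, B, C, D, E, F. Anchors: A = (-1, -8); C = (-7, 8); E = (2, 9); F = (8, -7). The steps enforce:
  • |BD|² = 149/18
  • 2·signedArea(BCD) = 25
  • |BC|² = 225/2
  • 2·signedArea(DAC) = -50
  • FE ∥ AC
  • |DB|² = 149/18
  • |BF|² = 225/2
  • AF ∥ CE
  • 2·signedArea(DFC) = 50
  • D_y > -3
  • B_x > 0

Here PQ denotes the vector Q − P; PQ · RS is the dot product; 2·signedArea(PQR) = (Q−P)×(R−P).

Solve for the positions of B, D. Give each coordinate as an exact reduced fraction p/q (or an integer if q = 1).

B = (1/2, 1/2)
D = (0, -7/3)

1. D_x = 0  [2·signedArea(DAC) = -50 ∩ 2·signedArea(DFC) = 50]
2. D_y = -7/3  [2·signedArea(DAC) = -50 ∩ 2·signedArea(DFC) = 50]
   → D = (0, -7/3)
3. B_x = 1/2  [line 31/3·x + 7·y + -26/3 = 0 ∩ |BC|² = 225/2]
4. B_y = 1/2  [line 31/3·x + 7·y + -26/3 = 0 ∩ |BC|² = 225/2]
   → B = (1/2, 1/2)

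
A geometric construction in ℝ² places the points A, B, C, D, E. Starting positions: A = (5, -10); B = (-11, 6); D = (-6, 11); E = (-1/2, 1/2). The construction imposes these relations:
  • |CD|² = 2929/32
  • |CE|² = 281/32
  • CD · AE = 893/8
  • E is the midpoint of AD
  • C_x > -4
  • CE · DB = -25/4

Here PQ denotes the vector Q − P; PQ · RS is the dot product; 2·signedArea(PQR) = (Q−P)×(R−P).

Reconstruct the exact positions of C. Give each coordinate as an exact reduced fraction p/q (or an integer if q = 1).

C = (-25/8, 15/8)

1. C_x = -25/8  [CE · DB = -25/4 ∩ CD · AE = 893/8]
2. C_y = 15/8  [CE · DB = -25/4 ∩ CD · AE = 893/8]
   → C = (-25/8, 15/8)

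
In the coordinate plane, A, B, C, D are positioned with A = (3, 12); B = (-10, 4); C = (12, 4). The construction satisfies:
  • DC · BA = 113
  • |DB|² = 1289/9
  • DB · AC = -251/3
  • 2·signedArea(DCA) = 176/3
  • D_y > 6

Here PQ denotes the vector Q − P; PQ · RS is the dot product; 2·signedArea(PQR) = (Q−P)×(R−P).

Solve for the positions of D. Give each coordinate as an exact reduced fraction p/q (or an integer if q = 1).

D = (5/3, 20/3)

1. D_x = 5/3  [DC · BA = 113 ∩ 2·signedArea(DCA) = 176/3]
2. D_y = 20/3  [DC · BA = 113 ∩ 2·signedArea(DCA) = 176/3]
   → D = (5/3, 20/3)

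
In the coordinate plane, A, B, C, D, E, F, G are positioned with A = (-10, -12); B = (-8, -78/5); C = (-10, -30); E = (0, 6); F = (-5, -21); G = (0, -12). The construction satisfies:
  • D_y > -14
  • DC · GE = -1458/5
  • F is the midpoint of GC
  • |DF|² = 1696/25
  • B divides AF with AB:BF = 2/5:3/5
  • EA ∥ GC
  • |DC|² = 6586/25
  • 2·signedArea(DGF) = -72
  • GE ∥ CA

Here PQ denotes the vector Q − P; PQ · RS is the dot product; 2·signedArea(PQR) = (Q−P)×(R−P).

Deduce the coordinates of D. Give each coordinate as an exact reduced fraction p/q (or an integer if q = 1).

D = (-9, -69/5)

1. D_x = -9  [2·signedArea(DGF) = -72 ∩ DC · GE = -1458/5]
2. D_y = -69/5  [2·signedArea(DGF) = -72 ∩ DC · GE = -1458/5]
   → D = (-9, -69/5)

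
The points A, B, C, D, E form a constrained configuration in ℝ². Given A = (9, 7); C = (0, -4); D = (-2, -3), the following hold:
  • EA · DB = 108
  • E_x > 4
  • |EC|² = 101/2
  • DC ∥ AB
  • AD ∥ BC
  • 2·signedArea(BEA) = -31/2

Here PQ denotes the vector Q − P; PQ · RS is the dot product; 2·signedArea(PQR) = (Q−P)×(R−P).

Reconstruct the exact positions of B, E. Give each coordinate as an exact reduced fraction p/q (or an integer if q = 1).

B = (11, 6)
E = (9/2, 3/2)

1. B_x = 11  [AD ∥ BC ∩ DC ∥ AB]
2. B_y = 6  [AD ∥ BC ∩ DC ∥ AB]
   → B = (11, 6)
3. E_x = 9/2  [EA · DB = 108 ∩ 2·signedArea(BEA) = -31/2]
4. E_y = 3/2  [EA · DB = 108 ∩ 2·signedArea(BEA) = -31/2]
   → E = (9/2, 3/2)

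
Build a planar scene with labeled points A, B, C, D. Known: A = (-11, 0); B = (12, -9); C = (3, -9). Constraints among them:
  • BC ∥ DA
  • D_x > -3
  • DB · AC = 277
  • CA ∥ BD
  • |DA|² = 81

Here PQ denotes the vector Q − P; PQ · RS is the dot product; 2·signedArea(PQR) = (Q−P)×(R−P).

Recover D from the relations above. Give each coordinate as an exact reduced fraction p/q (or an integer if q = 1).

D = (-2, 0)

1. D_x = -2  [BC ∥ DA ∩ CA ∥ BD]
2. D_y = 0  [BC ∥ DA ∩ CA ∥ BD]
   → D = (-2, 0)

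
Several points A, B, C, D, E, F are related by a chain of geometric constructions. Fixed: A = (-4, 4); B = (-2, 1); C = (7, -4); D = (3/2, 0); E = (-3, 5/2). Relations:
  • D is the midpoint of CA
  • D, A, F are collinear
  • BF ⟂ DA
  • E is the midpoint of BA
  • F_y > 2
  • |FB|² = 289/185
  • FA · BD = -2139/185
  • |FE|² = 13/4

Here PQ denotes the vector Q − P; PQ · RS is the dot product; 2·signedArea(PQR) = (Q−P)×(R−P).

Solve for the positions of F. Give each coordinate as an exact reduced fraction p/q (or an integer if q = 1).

F = (-234/185, 372/185)

1. F_x = -234/185  [D, A, F are collinear ∩ BF ⟂ DA]
2. F_y = 372/185  [D, A, F are collinear ∩ BF ⟂ DA]
   → F = (-234/185, 372/185)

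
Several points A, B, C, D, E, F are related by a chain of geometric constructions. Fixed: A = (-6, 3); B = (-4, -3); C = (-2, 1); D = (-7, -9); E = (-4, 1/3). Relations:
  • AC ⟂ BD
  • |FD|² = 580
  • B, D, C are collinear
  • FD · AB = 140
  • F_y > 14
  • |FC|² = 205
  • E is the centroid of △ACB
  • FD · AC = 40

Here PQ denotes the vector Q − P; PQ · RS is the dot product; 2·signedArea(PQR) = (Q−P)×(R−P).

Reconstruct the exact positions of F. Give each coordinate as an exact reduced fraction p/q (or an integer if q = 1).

1. F_x = -5  [FD · AB = 140 ∩ FD · AC = 40]
2. F_y = 15  [FD · AB = 140 ∩ FD · AC = 40]
   → F = (-5, 15)

F = (-5, 15)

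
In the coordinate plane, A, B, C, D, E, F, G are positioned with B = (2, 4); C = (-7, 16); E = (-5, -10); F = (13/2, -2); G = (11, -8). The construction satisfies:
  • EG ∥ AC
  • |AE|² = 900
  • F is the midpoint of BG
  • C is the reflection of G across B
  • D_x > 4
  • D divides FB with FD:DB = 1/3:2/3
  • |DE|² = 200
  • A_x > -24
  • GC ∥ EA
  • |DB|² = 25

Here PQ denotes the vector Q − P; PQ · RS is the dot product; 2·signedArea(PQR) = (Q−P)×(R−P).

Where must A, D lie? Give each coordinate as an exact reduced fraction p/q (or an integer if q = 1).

1. A_x = -23  [EG ∥ AC ∩ GC ∥ EA]
2. A_y = 14  [EG ∥ AC ∩ GC ∥ EA]
   → A = (-23, 14)
3. D_x = 5  [D divides FB with FD:DB = 1/3:2/3]
4. D_y = 0  [D divides FB with FD:DB = 1/3:2/3]
   → D = (5, 0)

A = (-23, 14)
D = (5, 0)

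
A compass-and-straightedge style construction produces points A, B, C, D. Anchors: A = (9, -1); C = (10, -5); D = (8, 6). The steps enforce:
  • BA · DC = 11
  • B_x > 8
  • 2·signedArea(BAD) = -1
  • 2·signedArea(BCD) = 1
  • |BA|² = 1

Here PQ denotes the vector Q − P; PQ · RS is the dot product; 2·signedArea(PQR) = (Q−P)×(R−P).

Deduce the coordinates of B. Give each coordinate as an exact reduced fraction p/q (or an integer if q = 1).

1. B_x = 9  [2·signedArea(BCD) = 1 ∩ 2·signedArea(BAD) = -1]
2. B_y = 0  [2·signedArea(BCD) = 1 ∩ 2·signedArea(BAD) = -1]
   → B = (9, 0)

B = (9, 0)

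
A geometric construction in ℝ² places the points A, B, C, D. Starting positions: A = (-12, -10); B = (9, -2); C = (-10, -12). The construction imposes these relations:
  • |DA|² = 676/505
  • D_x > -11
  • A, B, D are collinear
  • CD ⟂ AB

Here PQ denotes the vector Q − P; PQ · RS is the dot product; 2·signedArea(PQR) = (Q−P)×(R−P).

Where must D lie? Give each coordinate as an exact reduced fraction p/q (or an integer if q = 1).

1. D_x = -5514/505  [A, B, D are collinear ∩ CD ⟂ AB]
2. D_y = -4842/505  [A, B, D are collinear ∩ CD ⟂ AB]
   → D = (-5514/505, -4842/505)

D = (-5514/505, -4842/505)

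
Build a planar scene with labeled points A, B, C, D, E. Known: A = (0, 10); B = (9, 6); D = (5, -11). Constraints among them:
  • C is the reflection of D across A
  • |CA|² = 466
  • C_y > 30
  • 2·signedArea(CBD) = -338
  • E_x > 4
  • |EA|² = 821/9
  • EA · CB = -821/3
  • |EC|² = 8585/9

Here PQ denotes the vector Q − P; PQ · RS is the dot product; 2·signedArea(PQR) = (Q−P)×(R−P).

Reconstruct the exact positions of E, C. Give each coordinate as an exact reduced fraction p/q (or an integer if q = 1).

C = (-5, 31)
E = (14/3, 5/3)

1. C_x = -5  [C is the reflection of D across A]
2. C_y = 31  [C is the reflection of D across A]
   → C = (-5, 31)
3. E_x = 14/3  [line -14·x + 25·y + 71/3 = 0 ∩ |EA|² = 821/9]
4. E_y = 5/3  [line -14·x + 25·y + 71/3 = 0 ∩ |EA|² = 821/9]
   → E = (14/3, 5/3)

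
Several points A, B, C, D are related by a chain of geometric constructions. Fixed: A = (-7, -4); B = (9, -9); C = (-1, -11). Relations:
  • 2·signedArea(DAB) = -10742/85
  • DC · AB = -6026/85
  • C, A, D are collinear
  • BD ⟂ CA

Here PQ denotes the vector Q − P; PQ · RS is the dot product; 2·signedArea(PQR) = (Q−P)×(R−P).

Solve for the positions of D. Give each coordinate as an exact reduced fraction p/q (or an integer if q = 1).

D = (191/85, -1257/85)

1. D_x = 191/85  [C, A, D are collinear ∩ BD ⟂ CA]
2. D_y = -1257/85  [C, A, D are collinear ∩ BD ⟂ CA]
   → D = (191/85, -1257/85)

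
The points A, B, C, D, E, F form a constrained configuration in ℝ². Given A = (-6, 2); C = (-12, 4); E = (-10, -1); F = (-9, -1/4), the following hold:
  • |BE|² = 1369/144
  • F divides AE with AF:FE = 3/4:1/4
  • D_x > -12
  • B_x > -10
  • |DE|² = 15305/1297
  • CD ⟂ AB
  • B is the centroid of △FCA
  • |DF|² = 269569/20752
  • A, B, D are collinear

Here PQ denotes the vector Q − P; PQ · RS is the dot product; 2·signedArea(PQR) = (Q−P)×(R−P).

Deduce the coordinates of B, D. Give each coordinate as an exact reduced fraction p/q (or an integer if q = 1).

1. B_x = -9  [B is the centroid of △FCA]
2. B_y = 23/12  [B is the centroid of △FCA]
   → B = (-9, 23/12)
3. D_x = -15486/1297  [A, B, D are collinear ∩ CD ⟂ AB]
4. D_y = 2380/1297  [A, B, D are collinear ∩ CD ⟂ AB]
   → D = (-15486/1297, 2380/1297)

B = (-9, 23/12)
D = (-15486/1297, 2380/1297)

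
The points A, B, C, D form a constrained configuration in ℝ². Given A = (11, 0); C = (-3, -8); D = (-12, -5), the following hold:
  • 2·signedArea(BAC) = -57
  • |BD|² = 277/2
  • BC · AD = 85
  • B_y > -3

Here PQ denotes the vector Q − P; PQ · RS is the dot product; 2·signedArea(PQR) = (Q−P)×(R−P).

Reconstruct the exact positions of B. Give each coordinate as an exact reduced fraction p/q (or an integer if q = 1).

1. B_x = -1/2  [BC · AD = 85 ∩ 2·signedArea(BAC) = -57]
2. B_y = -5/2  [BC · AD = 85 ∩ 2·signedArea(BAC) = -57]
   → B = (-1/2, -5/2)

B = (-1/2, -5/2)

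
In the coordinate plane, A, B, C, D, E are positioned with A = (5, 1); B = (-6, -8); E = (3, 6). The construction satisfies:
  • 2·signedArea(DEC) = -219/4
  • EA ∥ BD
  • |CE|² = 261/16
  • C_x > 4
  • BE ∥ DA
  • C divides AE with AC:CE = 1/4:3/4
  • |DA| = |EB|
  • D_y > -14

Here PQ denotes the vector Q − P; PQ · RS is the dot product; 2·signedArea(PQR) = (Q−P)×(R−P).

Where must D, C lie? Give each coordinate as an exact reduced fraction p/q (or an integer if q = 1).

1. D_x = -4  [BE ∥ DA ∩ EA ∥ BD]
2. D_y = -13  [BE ∥ DA ∩ EA ∥ BD]
   → D = (-4, -13)
3. C_x = 9/2  [C divides AE with AC:CE = 1/4:3/4]
4. C_y = 9/4  [C divides AE with AC:CE = 1/4:3/4]
   → C = (9/2, 9/4)

C = (9/2, 9/4)
D = (-4, -13)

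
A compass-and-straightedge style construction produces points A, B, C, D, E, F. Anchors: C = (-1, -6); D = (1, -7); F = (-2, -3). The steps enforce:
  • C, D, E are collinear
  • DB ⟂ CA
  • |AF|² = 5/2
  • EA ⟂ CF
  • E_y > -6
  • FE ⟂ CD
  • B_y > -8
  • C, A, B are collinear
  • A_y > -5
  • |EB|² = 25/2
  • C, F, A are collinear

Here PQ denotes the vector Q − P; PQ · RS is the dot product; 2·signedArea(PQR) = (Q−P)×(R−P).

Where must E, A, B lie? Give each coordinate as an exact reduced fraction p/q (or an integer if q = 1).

1. E_x = -3  [C, D, E are collinear ∩ FE ⟂ CD]
2. E_y = -5  [C, D, E are collinear ∩ FE ⟂ CD]
   → E = (-3, -5)
3. A_x = -3/2  [C, F, A are collinear ∩ EA ⟂ CF]
4. A_y = -9/2  [C, F, A are collinear ∩ EA ⟂ CF]
   → A = (-3/2, -9/2)
5. B_x = -1/2  [C, A, B are collinear ∩ DB ⟂ CA]
6. B_y = -15/2  [C, A, B are collinear ∩ DB ⟂ CA]
   → B = (-1/2, -15/2)

A = (-3/2, -9/2)
B = (-1/2, -15/2)
E = (-3, -5)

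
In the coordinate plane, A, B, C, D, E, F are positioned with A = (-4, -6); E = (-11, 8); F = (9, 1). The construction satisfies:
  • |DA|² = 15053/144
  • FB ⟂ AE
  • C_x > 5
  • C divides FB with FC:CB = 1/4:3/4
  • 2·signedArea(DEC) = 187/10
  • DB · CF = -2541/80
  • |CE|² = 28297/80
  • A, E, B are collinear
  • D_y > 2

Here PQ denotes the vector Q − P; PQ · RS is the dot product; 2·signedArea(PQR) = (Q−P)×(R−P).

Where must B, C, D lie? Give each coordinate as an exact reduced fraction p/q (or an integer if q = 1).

1. B_x = -21/5  [A, E, B are collinear ∩ FB ⟂ AE]
2. B_y = -28/5  [A, E, B are collinear ∩ FB ⟂ AE]
   → B = (-21/5, -28/5)
3. C_x = 57/10  [C divides FB with FC:CB = 1/4:3/4]
4. C_y = -13/20  [C divides FB with FC:CB = 1/4:3/4]
   → C = (57/10, -13/20)
5. D_x = 37/30  [2·signedArea(DEC) = 187/10 ∩ DB · CF = -2541/80]
6. D_y = 167/60  [2·signedArea(DEC) = 187/10 ∩ DB · CF = -2541/80]
   → D = (37/30, 167/60)

B = (-21/5, -28/5)
C = (57/10, -13/20)
D = (37/30, 167/60)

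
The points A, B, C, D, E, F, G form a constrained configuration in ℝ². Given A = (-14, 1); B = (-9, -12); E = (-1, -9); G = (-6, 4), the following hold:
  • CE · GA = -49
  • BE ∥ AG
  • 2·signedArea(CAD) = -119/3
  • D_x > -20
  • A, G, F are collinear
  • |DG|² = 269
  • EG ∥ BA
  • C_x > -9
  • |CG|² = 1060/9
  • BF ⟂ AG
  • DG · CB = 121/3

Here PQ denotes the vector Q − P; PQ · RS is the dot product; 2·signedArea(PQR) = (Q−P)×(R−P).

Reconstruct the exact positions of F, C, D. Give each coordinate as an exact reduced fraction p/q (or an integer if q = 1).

1. F_x = -1014/73  [A, G, F are collinear ∩ BF ⟂ AG]
2. F_y = 76/73  [A, G, F are collinear ∩ BF ⟂ AG]
   → F = (-1014/73, 76/73)
3. C_x = -8  [line 8·x + 3·y + 84 = 0 ∩ |CG|² = 1060/9]
4. C_y = -20/3  [line 8·x + 3·y + 84 = 0 ∩ |CG|² = 1060/9]
   → C = (-8, -20/3)
5. D_x = -19  [DG · CB = 121/3 ∩ 2·signedArea(CAD) = -119/3]
6. D_y = 14  [DG · CB = 121/3 ∩ 2·signedArea(CAD) = -119/3]
   → D = (-19, 14)

C = (-8, -20/3)
D = (-19, 14)
F = (-1014/73, 76/73)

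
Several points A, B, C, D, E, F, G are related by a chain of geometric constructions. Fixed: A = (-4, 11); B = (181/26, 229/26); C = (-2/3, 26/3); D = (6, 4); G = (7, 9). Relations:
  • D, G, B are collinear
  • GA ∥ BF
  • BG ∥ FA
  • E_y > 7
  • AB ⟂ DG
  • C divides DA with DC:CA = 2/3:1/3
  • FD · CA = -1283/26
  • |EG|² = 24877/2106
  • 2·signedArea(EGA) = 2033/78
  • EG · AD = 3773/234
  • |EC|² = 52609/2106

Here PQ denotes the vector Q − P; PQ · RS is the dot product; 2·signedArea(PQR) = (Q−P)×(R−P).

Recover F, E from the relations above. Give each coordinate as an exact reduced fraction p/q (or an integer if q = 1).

1. F_x = -105/26  [BG ∥ FA ∩ GA ∥ BF]
2. F_y = 281/26  [BG ∥ FA ∩ GA ∥ BF]
   → F = (-105/26, 281/26)
3. E_x = 959/234  [EG · AD = 3773/234 ∩ 2·signedArea(EGA) = 2033/78]
4. E_y = 1675/234  [EG · AD = 3773/234 ∩ 2·signedArea(EGA) = 2033/78]
   → E = (959/234, 1675/234)

E = (959/234, 1675/234)
F = (-105/26, 281/26)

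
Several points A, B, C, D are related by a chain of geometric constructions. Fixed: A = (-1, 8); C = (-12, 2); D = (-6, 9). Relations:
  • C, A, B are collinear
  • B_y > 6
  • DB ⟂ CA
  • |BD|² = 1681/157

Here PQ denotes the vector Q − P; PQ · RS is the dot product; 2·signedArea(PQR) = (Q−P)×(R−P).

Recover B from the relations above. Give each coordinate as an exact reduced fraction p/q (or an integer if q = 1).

1. B_x = -696/157  [C, A, B are collinear ∩ DB ⟂ CA]
2. B_y = 962/157  [C, A, B are collinear ∩ DB ⟂ CA]
   → B = (-696/157, 962/157)

B = (-696/157, 962/157)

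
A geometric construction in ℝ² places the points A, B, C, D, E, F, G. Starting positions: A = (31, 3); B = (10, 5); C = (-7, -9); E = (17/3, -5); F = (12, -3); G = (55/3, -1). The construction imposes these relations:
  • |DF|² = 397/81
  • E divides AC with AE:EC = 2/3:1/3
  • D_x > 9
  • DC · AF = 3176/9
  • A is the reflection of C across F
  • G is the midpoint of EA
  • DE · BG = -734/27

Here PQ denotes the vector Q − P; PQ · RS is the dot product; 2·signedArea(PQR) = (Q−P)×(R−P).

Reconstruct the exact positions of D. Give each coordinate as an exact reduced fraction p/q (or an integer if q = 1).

1. D_x = 89/9  [DC · AF = 3176/9 ∩ DE · BG = -734/27]
2. D_y = -11/3  [DC · AF = 3176/9 ∩ DE · BG = -734/27]
   → D = (89/9, -11/3)

D = (89/9, -11/3)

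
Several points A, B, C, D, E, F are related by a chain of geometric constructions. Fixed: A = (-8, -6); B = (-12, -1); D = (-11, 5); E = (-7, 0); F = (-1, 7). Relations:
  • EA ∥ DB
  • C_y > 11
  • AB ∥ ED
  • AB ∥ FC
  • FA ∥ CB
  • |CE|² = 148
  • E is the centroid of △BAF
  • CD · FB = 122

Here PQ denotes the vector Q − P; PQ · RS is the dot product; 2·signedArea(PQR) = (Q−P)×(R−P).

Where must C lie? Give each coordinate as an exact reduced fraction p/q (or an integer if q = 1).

1. C_x = -5  [FA ∥ CB ∩ AB ∥ FC]
2. C_y = 12  [FA ∥ CB ∩ AB ∥ FC]
   → C = (-5, 12)

C = (-5, 12)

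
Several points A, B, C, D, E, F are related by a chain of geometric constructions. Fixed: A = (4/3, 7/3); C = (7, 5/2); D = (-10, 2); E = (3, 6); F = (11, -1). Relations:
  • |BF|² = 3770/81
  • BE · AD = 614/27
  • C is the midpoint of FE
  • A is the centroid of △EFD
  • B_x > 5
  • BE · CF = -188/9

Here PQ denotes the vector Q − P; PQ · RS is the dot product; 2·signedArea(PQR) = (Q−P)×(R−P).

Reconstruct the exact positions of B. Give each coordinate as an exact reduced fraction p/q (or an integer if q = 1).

B = (46/9, 22/9)

1. B_x = 46/9  [BE · AD = 614/27 ∩ BE · CF = -188/9]
2. B_y = 22/9  [BE · AD = 614/27 ∩ BE · CF = -188/9]
   → B = (46/9, 22/9)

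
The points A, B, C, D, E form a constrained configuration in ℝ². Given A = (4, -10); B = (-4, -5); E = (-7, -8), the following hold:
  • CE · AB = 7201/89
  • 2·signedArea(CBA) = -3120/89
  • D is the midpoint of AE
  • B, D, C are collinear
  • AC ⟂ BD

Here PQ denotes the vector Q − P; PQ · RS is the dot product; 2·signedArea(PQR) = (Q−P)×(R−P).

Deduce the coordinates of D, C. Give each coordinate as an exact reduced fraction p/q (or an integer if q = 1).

C = (44/89, -1085/89)
D = (-3/2, -9)

1. D_x = -3/2  [D is the midpoint of AE]
2. D_y = -9  [D is the midpoint of AE]
   → D = (-3/2, -9)
3. C_x = 44/89  [B, D, C are collinear ∩ AC ⟂ BD]
4. C_y = -1085/89  [B, D, C are collinear ∩ AC ⟂ BD]
   → C = (44/89, -1085/89)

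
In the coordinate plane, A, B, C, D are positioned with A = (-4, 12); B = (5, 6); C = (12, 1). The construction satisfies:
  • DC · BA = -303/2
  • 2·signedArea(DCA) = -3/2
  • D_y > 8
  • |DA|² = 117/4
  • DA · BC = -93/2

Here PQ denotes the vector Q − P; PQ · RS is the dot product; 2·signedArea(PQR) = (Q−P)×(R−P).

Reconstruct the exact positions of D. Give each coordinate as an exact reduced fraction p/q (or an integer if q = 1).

D = (1/2, 9)

1. D_x = 1/2  [DC · BA = -303/2 ∩ DA · BC = -93/2]
2. D_y = 9  [DC · BA = -303/2 ∩ DA · BC = -93/2]
   → D = (1/2, 9)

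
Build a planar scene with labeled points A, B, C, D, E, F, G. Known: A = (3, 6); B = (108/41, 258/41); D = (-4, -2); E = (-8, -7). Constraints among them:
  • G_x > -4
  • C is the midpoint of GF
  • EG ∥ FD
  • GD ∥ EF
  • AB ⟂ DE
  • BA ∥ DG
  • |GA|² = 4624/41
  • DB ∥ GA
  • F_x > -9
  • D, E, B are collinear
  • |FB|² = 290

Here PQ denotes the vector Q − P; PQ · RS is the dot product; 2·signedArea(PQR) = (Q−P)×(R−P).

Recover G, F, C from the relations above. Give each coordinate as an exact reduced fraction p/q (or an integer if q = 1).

C = (-6, -9/2)
F = (-343/41, -275/41)
G = (-149/41, -94/41)

1. G_x = -149/41  [DB ∥ GA ∩ BA ∥ DG]
2. G_y = -94/41  [DB ∥ GA ∩ BA ∥ DG]
   → G = (-149/41, -94/41)
3. F_x = -343/41  [EG ∥ FD ∩ GD ∥ EF]
4. F_y = -275/41  [EG ∥ FD ∩ GD ∥ EF]
   → F = (-343/41, -275/41)
5. C_x = -6  [C is the midpoint of GF]
6. C_y = -9/2  [C is the midpoint of GF]
   → C = (-6, -9/2)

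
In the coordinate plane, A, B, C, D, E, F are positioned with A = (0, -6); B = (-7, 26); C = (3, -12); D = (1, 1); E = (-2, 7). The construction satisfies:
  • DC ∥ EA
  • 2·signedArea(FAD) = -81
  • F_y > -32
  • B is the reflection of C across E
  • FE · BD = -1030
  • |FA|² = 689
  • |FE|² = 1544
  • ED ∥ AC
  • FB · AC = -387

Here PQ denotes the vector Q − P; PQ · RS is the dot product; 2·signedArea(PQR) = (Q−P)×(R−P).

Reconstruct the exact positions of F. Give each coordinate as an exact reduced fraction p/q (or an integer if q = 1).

1. F_x = 8  [FE · BD = -1030 ∩ FB · AC = -387]
2. F_y = -31  [FE · BD = -1030 ∩ FB · AC = -387]
   → F = (8, -31)

F = (8, -31)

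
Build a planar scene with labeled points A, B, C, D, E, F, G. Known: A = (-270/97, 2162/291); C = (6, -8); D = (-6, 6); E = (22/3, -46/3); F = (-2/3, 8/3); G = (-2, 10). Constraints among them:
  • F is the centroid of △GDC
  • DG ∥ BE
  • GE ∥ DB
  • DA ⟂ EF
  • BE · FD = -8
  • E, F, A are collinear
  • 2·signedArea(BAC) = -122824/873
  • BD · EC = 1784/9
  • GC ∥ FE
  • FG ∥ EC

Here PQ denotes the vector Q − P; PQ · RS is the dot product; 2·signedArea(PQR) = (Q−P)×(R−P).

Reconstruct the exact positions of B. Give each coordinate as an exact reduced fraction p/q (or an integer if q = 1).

1. B_x = 10/3  [DG ∥ BE ∩ GE ∥ DB]
2. B_y = -58/3  [DG ∥ BE ∩ GE ∥ DB]
   → B = (10/3, -58/3)

B = (10/3, -58/3)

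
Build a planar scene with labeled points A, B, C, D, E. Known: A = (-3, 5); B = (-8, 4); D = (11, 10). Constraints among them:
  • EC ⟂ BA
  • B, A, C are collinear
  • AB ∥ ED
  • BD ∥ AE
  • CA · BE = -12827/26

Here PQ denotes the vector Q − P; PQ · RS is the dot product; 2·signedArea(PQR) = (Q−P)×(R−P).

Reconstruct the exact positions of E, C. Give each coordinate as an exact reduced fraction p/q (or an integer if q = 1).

C = (427/26, 231/26)
E = (16, 11)

1. E_x = 16  [AB ∥ ED ∩ BD ∥ AE]
2. E_y = 11  [AB ∥ ED ∩ BD ∥ AE]
   → E = (16, 11)
3. C_x = 427/26  [B, A, C are collinear ∩ EC ⟂ BA]
4. C_y = 231/26  [B, A, C are collinear ∩ EC ⟂ BA]
   → C = (427/26, 231/26)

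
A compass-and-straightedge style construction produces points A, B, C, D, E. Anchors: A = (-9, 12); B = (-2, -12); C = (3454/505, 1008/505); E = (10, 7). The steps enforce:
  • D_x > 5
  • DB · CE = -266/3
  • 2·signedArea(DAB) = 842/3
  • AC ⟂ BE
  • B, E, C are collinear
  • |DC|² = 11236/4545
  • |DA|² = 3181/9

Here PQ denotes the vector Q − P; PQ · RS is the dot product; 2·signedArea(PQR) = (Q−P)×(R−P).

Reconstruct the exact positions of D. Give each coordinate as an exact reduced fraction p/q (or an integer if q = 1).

D = (6, 2/3)

1. D_x = 6  [DB · CE = -266/3 ∩ 2·signedArea(DAB) = 842/3]
2. D_y = 2/3  [DB · CE = -266/3 ∩ 2·signedArea(DAB) = 842/3]
   → D = (6, 2/3)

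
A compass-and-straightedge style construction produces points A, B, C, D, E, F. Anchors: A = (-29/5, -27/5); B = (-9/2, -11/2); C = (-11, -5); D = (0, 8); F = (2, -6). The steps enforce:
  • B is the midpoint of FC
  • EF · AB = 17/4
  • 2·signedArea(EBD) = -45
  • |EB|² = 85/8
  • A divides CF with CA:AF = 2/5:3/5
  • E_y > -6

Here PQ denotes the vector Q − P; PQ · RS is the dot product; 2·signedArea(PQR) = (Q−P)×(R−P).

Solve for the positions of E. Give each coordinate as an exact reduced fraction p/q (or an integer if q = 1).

E = (-5/4, -23/4)

1. E_x = -5/4  [EF · AB = 17/4 ∩ 2·signedArea(EBD) = -45]
2. E_y = -23/4  [EF · AB = 17/4 ∩ 2·signedArea(EBD) = -45]
   → E = (-5/4, -23/4)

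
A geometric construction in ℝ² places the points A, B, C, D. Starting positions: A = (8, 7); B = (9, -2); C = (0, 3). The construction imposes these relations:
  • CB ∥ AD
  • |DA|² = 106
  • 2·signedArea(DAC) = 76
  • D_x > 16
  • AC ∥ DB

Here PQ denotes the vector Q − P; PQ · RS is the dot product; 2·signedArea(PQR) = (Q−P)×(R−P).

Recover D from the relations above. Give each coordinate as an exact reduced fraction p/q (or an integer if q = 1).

D = (17, 2)

1. D_x = 17  [AC ∥ DB ∩ CB ∥ AD]
2. D_y = 2  [AC ∥ DB ∩ CB ∥ AD]
   → D = (17, 2)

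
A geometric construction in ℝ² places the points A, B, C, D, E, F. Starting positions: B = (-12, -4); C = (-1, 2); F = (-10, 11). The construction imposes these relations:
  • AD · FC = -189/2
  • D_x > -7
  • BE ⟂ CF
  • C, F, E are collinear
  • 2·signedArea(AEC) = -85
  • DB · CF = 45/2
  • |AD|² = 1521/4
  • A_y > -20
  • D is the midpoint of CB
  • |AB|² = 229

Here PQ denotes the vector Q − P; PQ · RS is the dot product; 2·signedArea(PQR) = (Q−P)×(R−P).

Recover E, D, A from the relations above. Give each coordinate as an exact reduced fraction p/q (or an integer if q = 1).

1. E_x = -7/2  [C, F, E are collinear ∩ BE ⟂ CF]
2. E_y = 9/2  [C, F, E are collinear ∩ BE ⟂ CF]
   → E = (-7/2, 9/2)
3. D_x = -13/2  [D is the midpoint of CB]
4. D_y = -1  [D is the midpoint of CB]
   → D = (-13/2, -1)
5. A_x = -14  [2·signedArea(AEC) = -85 ∩ AD · FC = -189/2]
6. A_y = -19  [2·signedArea(AEC) = -85 ∩ AD · FC = -189/2]
   → A = (-14, -19)

A = (-14, -19)
D = (-13/2, -1)
E = (-7/2, 9/2)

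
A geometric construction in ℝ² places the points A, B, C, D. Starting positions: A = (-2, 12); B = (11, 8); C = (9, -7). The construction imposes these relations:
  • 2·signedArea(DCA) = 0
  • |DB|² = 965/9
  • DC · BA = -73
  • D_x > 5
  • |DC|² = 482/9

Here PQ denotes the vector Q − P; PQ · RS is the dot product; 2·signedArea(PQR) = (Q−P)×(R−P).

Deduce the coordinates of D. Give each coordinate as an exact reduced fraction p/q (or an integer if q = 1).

1. D_x = 16/3  [2·signedArea(DCA) = 0 ∩ DC · BA = -73]
2. D_y = -2/3  [2·signedArea(DCA) = 0 ∩ DC · BA = -73]
   → D = (16/3, -2/3)

D = (16/3, -2/3)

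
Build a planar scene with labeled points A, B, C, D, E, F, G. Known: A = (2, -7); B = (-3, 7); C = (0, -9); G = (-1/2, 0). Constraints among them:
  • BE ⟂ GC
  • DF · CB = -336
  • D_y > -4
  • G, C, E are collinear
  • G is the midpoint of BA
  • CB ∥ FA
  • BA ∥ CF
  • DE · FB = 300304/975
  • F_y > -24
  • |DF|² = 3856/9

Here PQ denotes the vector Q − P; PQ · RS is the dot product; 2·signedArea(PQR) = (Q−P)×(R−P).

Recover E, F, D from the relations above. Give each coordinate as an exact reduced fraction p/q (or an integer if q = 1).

D = (-1/3, -3)
E = (-291/325, 2313/325)
F = (5, -23)

1. E_x = -291/325  [G, C, E are collinear ∩ BE ⟂ GC]
2. E_y = 2313/325  [G, C, E are collinear ∩ BE ⟂ GC]
   → E = (-291/325, 2313/325)
3. F_x = 5  [CB ∥ FA ∩ BA ∥ CF]
4. F_y = -23  [CB ∥ FA ∩ BA ∥ CF]
   → F = (5, -23)
5. D_x = -1/3  [DF · CB = -336 ∩ DE · FB = 300304/975]
6. D_y = -3  [DF · CB = -336 ∩ DE · FB = 300304/975]
   → D = (-1/3, -3)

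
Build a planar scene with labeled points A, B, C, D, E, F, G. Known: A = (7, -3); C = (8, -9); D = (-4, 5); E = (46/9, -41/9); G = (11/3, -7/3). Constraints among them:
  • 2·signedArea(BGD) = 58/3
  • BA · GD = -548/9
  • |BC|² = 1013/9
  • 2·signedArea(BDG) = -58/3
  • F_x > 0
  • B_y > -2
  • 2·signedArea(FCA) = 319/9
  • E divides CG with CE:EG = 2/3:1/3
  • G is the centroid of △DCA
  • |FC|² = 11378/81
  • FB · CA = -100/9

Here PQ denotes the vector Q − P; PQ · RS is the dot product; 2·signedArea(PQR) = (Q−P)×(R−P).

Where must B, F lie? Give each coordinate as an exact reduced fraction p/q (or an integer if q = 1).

B = (1/3, -5/3)
F = (5/9, 2/9)

1. B_x = 1/3  [2·signedArea(BDG) = -58/3 ∩ BA · GD = -548/9]
2. B_y = -5/3  [2·signedArea(BDG) = -58/3 ∩ BA · GD = -548/9]
   → B = (1/3, -5/3)
3. F_x = 5/9  [2·signedArea(FCA) = 319/9 ∩ FB · CA = -100/9]
4. F_y = 2/9  [2·signedArea(FCA) = 319/9 ∩ FB · CA = -100/9]
   → F = (5/9, 2/9)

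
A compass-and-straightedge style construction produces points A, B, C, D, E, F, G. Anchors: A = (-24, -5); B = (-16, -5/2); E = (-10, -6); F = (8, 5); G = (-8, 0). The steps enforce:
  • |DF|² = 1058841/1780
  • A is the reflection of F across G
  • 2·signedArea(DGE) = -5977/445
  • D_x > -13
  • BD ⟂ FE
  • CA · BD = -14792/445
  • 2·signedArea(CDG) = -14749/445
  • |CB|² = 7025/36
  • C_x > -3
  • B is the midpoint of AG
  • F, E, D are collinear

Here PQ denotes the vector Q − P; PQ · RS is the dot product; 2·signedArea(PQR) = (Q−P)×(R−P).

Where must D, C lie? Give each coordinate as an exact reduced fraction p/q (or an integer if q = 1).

C = (-8/3, 5/3)
D = (-5701/445, -6869/890)

1. D_x = -5701/445  [F, E, D are collinear ∩ BD ⟂ FE]
2. D_y = -6869/890  [F, E, D are collinear ∩ BD ⟂ FE]
   → D = (-5701/445, -6869/890)
3. C_x = -8/3  [CA · BD = -14792/445 ∩ 2·signedArea(CDG) = -14749/445]
4. C_y = 5/3  [CA · BD = -14792/445 ∩ 2·signedArea(CDG) = -14749/445]
   → C = (-8/3, 5/3)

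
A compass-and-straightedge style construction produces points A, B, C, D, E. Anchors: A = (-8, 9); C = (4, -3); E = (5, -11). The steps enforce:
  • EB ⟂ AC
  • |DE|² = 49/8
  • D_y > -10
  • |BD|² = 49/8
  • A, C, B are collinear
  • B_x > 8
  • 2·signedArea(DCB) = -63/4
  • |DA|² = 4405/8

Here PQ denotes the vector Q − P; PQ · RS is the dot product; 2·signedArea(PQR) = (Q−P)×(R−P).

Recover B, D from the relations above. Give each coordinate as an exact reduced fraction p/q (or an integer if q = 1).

B = (17/2, -15/2)
D = (27/4, -37/4)

1. B_x = 17/2  [A, C, B are collinear ∩ EB ⟂ AC]
2. B_y = -15/2  [A, C, B are collinear ∩ EB ⟂ AC]
   → B = (17/2, -15/2)
3. D_x = 27/4  [line 9/2·x + 9/2·y + 45/4 = 0 ∩ |BD|² = 49/8]
4. D_y = -37/4  [line 9/2·x + 9/2·y + 45/4 = 0 ∩ |BD|² = 49/8]
   → D = (27/4, -37/4)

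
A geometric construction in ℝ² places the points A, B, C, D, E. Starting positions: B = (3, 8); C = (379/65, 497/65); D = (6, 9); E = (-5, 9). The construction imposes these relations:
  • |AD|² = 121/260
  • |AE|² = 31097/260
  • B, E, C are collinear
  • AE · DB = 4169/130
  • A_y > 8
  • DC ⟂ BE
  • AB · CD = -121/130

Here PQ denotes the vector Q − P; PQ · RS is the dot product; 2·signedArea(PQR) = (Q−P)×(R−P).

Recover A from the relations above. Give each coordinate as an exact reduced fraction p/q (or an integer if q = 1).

A = (769/130, 541/65)

1. A_x = 769/130  [AB · CD = -121/130 ∩ AE · DB = 4169/130]
2. A_y = 541/65  [AB · CD = -121/130 ∩ AE · DB = 4169/130]
   → A = (769/130, 541/65)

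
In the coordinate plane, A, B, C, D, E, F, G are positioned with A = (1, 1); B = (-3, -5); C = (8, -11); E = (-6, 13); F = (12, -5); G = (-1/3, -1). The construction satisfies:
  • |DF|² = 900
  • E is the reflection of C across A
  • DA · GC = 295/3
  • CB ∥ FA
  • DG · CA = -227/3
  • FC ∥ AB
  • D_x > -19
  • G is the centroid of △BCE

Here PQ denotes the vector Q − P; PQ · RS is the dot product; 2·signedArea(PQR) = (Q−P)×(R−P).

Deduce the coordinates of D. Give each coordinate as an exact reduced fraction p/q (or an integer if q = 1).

D = (-18, -5)

1. D_x = -18  [DA · GC = 295/3 ∩ DG · CA = -227/3]
2. D_y = -5  [DA · GC = 295/3 ∩ DG · CA = -227/3]
   → D = (-18, -5)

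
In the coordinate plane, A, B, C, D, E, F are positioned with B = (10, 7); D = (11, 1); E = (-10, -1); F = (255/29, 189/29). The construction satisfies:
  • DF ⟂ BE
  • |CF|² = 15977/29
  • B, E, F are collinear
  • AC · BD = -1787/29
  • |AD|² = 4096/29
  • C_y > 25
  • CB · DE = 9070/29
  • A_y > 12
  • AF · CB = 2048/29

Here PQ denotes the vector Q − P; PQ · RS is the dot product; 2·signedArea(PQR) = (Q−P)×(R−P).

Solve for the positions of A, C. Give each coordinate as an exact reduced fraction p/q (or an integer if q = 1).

A = (191/29, 349/29)
C = (672/29, 727/29)

1. C_x = 672/29  [line 21·x + 2·y + -15566/29 = 0 ∩ |CF|² = 15977/29]
2. C_y = 727/29  [line 21·x + 2·y + -15566/29 = 0 ∩ |CF|² = 15977/29]
   → C = (672/29, 727/29)
3. A_x = 191/29  [AF · CB = 2048/29 ∩ AC · BD = -1787/29]
4. A_y = 349/29  [AF · CB = 2048/29 ∩ AC · BD = -1787/29]
   → A = (191/29, 349/29)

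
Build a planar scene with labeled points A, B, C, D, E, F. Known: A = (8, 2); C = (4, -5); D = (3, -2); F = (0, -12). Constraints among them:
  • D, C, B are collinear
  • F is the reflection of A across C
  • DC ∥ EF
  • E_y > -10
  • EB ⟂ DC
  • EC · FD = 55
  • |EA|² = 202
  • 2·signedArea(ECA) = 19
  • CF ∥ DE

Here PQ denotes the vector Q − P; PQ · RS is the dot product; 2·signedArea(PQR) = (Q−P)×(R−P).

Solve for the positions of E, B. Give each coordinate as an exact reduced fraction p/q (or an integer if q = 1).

B = (47/10, -71/10)
E = (-1, -9)

1. E_x = -1  [DC ∥ EF ∩ CF ∥ DE]
2. E_y = -9  [DC ∥ EF ∩ CF ∥ DE]
   → E = (-1, -9)
3. B_x = 47/10  [D, C, B are collinear ∩ EB ⟂ DC]
4. B_y = -71/10  [D, C, B are collinear ∩ EB ⟂ DC]
   → B = (47/10, -71/10)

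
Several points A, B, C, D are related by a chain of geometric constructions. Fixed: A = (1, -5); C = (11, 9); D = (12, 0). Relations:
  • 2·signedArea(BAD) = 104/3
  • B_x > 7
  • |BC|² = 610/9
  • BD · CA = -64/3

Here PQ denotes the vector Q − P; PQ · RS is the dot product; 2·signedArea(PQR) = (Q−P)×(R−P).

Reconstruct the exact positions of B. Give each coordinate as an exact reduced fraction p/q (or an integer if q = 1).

B = (8, 4/3)

1. B_x = 8  [BD · CA = -64/3 ∩ 2·signedArea(BAD) = 104/3]
2. B_y = 4/3  [BD · CA = -64/3 ∩ 2·signedArea(BAD) = 104/3]
   → B = (8, 4/3)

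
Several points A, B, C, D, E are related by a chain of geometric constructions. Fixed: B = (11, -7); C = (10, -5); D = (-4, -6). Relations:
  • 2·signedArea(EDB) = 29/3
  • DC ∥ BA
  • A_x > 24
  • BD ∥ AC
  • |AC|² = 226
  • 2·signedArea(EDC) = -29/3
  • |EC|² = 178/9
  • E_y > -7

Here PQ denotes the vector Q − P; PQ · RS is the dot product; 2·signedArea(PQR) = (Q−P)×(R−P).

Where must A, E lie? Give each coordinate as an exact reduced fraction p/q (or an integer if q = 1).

1. A_x = 25  [BD ∥ AC ∩ DC ∥ BA]
2. A_y = -6  [BD ∥ AC ∩ DC ∥ BA]
   → A = (25, -6)
3. E_x = 17/3  [2·signedArea(EDB) = 29/3 ∩ 2·signedArea(EDC) = -29/3]
4. E_y = -6  [2·signedArea(EDB) = 29/3 ∩ 2·signedArea(EDC) = -29/3]
   → E = (17/3, -6)

A = (25, -6)
E = (17/3, -6)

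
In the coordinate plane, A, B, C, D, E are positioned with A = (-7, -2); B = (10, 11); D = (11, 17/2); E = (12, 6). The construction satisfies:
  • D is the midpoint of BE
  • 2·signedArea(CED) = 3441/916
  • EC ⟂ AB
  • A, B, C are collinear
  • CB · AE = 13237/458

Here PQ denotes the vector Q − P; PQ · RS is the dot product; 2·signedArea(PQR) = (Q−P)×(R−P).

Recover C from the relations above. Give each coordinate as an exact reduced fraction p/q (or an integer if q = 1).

1. C_x = 4053/458  [A, B, C are collinear ∩ EC ⟂ AB]
2. C_y = 4635/458  [A, B, C are collinear ∩ EC ⟂ AB]
   → C = (4053/458, 4635/458)

C = (4053/458, 4635/458)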